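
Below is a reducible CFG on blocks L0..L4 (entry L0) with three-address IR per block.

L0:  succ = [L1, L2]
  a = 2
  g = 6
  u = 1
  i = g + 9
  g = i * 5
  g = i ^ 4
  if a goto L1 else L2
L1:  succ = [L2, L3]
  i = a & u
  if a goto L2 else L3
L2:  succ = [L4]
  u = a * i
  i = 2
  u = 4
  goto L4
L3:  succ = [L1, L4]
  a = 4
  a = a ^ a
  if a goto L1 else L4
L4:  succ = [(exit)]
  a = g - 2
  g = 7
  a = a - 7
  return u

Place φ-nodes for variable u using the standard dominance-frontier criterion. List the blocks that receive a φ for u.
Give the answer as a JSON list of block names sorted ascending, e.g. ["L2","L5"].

idom tree: L1←L0 L2←L0 L3←L1 L4←L0
Dom at joins:
  L1: preds {L0,L3}: {L0} ∩ {L0,L1,L3} = {L0}; idom=L0
  L2: preds {L0,L1}: {L0} ∩ {L0,L1} = {L0}; idom=L0
  L4: preds {L2,L3}: {L0,L2} ∩ {L0,L1,L3} = {L0}; idom=L0

DF derivation:
  L1←L0: walk · to L0
  L1←L3: walk L3→L1 to L0
  L2←L0: walk · to L0
  L2←L1: walk L1 to L0
  L4←L2: walk L2 to L0
  L4←L3: walk L3→L1 to L0
  DF(L0)=∅
  DF(L1)={L1,L2,L4}
  DF(L2)={L4}
  DF(L3)={L1,L4}
  DF(L4)=∅

φ for u: defs {L0,L2}
  DF⁺ = {L4}

Answer: ["L4"]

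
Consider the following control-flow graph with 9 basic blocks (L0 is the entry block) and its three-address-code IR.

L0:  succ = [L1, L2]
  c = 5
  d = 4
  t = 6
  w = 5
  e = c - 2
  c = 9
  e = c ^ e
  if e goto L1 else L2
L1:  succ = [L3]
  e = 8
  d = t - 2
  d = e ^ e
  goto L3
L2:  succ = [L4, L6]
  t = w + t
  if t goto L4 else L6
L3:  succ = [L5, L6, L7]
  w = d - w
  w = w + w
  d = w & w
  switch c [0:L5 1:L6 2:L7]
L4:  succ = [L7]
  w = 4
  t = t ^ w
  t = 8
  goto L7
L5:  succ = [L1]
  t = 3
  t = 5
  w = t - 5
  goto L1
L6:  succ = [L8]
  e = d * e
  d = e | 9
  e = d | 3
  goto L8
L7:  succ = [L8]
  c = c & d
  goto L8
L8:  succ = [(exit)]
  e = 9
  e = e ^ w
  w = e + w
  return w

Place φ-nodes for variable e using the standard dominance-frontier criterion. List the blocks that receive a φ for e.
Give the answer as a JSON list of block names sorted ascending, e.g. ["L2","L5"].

idom tree: L1←L0 L2←L0 L3←L1 L4←L2 L5←L3 L6←L0 L7←L0 L8←L0
Dom∩ at merges:
  L1: preds {L0,L5}: {L0} ∩ {L0,L1,L3,L5} = {L0}; idom=L0
  L6: preds {L2,L3}: {L0,L2} ∩ {L0,L1,L3} = {L0}; idom=L0
  L7: preds {L3,L4}: {L0,L1,L3} ∩ {L0,L2,L4} = {L0}; idom=L0
  L8: preds {L6,L7}: {L0,L6} ∩ {L0,L7} = {L0}; idom=L0

DF walk-up:
  L1←L0: walk · to L0
  L1←L5: walk L5→L3→L1 to L0
  L6←L2: walk L2 to L0
  L6←L3: walk L3→L1 to L0
  L7←L3: walk L3→L1 to L0
  L7←L4: walk L4→L2 to L0
  L8←L6: walk L6 to L0
  L8←L7: walk L7 to L0
  L0 → ∅
  L1 → {L1,L6,L7}
  L2 → {L6,L7}
  L3 → {L1,L6,L7}
  L4 → {L7}
  L5 → {L1}
  L6 → {L8}
  L7 → {L8}
  L8 → ∅

φ for e: defs {L0,L1,L6,L8}
  DF⁺ = {L1,L6,L7,L8}

Answer: ["L1", "L6", "L7", "L8"]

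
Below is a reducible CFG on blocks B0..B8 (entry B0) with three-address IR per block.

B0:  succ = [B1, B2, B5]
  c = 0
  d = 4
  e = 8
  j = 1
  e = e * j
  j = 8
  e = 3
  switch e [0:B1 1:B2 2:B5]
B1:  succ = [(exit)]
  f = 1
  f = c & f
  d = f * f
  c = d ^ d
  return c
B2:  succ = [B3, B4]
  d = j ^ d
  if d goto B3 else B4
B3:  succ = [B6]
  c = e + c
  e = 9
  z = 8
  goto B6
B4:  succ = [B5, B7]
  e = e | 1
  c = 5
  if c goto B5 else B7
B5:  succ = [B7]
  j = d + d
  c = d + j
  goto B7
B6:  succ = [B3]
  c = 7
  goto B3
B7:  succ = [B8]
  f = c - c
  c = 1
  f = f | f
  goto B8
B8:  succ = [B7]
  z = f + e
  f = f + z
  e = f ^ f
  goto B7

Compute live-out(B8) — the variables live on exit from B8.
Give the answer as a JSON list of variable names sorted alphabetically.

Block summaries:
  B0: {c,d,e,j} / ∅
  B1: {c,d,f} / {c}
  B2: {d} / {d,j}
  B3: {c,e,z} / {c,e}
  B4: {c,e} / {e}
  B5: {c,j} / {d}
  B6: {c} / ∅
  B7: {c,f} / {c}
  B8: {e,f,z} / {e,f}

Backward fixpoint:
  B0: in=∅ out={c,d,e,j}
  B1: in={c} out=∅
  B2: in={c,d,e,j} out={c,d,e}
  B3: in={c,e} out={e}
  B4: in={d,e} out={c,d,e}
  B5: in={d,e} out={c,e}
  B6: in={e} out={c,e}
  B7: in={c,e} out={c,e,f}
  B8: in={c,e,f} out={c,e}

live-out(B8) = ["c", "e"]

Answer: ["c", "e"]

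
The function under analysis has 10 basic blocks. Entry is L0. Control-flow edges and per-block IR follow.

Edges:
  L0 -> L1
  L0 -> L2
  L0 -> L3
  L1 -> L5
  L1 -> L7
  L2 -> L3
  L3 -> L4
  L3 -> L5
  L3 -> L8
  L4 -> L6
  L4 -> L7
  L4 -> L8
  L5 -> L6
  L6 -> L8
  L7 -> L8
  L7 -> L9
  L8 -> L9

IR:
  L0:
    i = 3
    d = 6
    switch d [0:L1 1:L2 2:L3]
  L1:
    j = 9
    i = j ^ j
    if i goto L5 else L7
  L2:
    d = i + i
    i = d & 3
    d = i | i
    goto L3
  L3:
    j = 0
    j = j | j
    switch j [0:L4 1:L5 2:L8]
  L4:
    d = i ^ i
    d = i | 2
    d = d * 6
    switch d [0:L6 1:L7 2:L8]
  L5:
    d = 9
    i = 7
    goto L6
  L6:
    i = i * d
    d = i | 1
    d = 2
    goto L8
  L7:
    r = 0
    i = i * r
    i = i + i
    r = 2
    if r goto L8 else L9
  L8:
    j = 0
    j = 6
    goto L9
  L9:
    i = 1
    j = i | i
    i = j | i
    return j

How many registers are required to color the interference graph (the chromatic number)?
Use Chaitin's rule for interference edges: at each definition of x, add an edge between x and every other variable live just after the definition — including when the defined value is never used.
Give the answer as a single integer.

Per-block:
  L0: {d,i} / ∅
  L1: {i,j} / ∅
  L2: {d,i} / {i}
  L3: {j} / ∅
  L4: {d} / {i}
  L5: {d,i} / ∅
  L6: {d,i} / {d,i}
  L7: {i,r} / {i}
  L8: {j} / ∅
  L9: {i,j} / ∅

Live sets:
  L0 li=∅ lo={i}
  L1 li=∅ lo={i}
  L2 li={i} lo={i}
  L3 li={i} lo={i}
  L4 li={i} lo={d,i}
  L5 li=∅ lo={d,i}
  L6 li={d,i} lo=∅
  L7 li={i} lo=∅
  L8 li=∅ lo=∅
  L9 li=∅ lo=∅

Conflict graph:
  d — {i}
  i — {d,j,r}
  j — {i}
  r — {i}

Colouring:
  {d,i} pairwise interfere (2-clique) ⇒ χ ≥ 2
  assign d→r1 i→r0 j→r1 r→r1 — no edge inside a register ⇒ χ ≤ 2
  χ = 2

Answer: 2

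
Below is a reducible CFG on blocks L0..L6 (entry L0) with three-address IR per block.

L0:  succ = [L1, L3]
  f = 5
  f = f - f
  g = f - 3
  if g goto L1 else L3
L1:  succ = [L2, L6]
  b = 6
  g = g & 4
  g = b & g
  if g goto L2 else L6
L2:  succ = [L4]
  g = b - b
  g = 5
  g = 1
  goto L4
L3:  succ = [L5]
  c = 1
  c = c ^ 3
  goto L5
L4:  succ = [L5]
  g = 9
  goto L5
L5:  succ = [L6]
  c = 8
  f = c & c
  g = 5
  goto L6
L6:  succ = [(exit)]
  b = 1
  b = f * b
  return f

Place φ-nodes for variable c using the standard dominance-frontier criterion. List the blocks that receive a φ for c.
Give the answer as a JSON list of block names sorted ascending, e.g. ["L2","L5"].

idom tree: L1←L0 L2←L1 L3←L0 L4←L2 L5←L0 L6←L0
Dom at joins:
  L5: preds {L3,L4}: {L0,L3} ∩ {L0,L1,L2,L4} = {L0}; idom=L0
  L6: preds {L1,L5}: {L0,L1} ∩ {L0,L5} = {L0}; idom=L0

DF derivation:
  L5←L3: walk L3 to L0
  L5←L4: walk L4→L2→L1 to L0
  L6←L1: walk L1 to L0
  L6←L5: walk L5 to L0
  L0: DF=∅
  L1: DF={L5,L6}
  L2: DF={L5}
  L3: DF={L5}
  L4: DF={L5}
  L5: DF={L6}
  L6: DF=∅

φ for c: defs {L3,L5}
  DF⁺ = {L5,L6}

Answer: ["L5", "L6"]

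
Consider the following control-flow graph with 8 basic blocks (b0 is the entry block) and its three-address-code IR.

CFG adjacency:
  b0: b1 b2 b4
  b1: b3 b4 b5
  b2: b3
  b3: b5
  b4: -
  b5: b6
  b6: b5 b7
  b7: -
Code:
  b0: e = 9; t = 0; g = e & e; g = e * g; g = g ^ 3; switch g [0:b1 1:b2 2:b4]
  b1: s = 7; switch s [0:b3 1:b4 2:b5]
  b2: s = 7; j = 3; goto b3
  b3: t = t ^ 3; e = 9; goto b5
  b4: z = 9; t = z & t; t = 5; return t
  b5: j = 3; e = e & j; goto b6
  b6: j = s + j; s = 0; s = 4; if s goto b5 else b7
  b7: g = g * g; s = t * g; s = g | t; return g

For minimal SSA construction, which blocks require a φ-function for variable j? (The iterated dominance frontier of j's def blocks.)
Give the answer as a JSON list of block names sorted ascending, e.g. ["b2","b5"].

idom tree: b1←b0 b2←b0 b3←b0 b4←b0 b5←b0 b6←b5 b7←b6
Dom at joins:
  b3: preds {b1,b2}: {b0,b1} ∩ {b0,b2} = {b0}; idom=b0
  b4: preds {b0,b1}: {b0} ∩ {b0,b1} = {b0}; idom=b0
  b5: preds {b1,b3,b6}: {b0,b1} ∩ {b0,b3} ∩ {b0,b5,b6} = {b0}; idom=b0

Frontier:
  join b3 pred b1: b1 stop@b0
  join b3 pred b2: b2 stop@b0
  join b4 pred b0: · stop@b0
  join b4 pred b1: b1 stop@b0
  join b5 pred b1: b1 stop@b0
  join b5 pred b3: b3 stop@b0
  join b5 pred b6: b6→b5 stop@b0
  DF(b0)=∅
  DF(b1)={b3,b4,b5}
  DF(b2)={b3}
  DF(b3)={b5}
  DF(b4)=∅
  DF(b5)={b5}
  DF(b6)={b5}
  DF(b7)=∅

φ for j: defs {b2,b5,b6}
  DF⁺ = {b3,b5}

Answer: ["b3", "b5"]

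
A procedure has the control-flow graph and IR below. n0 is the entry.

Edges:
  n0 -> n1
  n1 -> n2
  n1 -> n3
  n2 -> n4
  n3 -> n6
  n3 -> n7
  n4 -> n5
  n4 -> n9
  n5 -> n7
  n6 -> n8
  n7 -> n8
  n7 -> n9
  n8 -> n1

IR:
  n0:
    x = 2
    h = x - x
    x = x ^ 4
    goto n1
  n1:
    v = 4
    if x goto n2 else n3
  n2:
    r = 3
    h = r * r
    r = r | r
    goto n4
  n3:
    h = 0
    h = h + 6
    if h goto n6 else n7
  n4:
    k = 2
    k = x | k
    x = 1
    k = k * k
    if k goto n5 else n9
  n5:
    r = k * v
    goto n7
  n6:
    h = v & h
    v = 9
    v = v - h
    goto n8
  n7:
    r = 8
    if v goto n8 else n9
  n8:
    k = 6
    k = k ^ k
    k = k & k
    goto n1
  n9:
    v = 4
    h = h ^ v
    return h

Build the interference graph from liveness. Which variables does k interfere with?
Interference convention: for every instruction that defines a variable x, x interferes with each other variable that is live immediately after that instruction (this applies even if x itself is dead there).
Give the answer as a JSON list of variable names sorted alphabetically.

def/use:
  n0: {h,x} / ∅
  n1: {v} / {x}
  n2: {h,r} / ∅
  n3: {h} / ∅
  n4: {k,x} / {x}
  n5: {r} / {k,v}
  n6: {h,v} / {h,v}
  n7: {r} / {v}
  n8: {k} / ∅
  n9: {h,v} / {h}

Live sets:
  n0: in=∅ out={x}
  n1: in={x} out={v,x}
  n2: in={v,x} out={h,v,x}
  n3: in={v,x} out={h,v,x}
  n4: in={h,v,x} out={h,k,v,x}
  n5: in={h,k,v,x} out={h,v,x}
  n6: in={h,v,x} out={x}
  n7: in={h,v,x} out={h,x}
  n8: in={x} out={x}
  n9: in={h} out=∅

Conflict graph:
  h — {k,r,v,x}
  k — {h,v,x}
  r — {h,v,x}
  v — {h,k,r,x}
  x — {h,k,r,v}

N(k) = ["h", "v", "x"]

Answer: ["h", "v", "x"]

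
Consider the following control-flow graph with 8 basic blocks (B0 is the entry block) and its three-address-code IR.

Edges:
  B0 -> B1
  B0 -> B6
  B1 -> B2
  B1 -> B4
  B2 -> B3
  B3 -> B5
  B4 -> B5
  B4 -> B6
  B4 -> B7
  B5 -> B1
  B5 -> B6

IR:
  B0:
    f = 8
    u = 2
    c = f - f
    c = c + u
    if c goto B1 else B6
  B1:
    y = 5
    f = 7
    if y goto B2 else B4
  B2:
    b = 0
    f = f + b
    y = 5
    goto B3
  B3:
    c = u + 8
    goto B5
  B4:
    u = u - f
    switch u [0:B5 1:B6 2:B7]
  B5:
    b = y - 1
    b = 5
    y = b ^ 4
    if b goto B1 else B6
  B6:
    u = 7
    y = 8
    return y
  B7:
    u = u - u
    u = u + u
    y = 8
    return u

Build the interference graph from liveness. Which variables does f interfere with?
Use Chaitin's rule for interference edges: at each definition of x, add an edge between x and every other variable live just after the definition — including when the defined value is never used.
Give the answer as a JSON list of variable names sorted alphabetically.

Answer: ["b", "u", "y"]

Analysis:
def/use:
  B0: def={c,f,u} ue=∅
  B1: def={f,y} ue=∅
  B2: def={b,f,y} ue={f}
  B3: def={c} ue={u}
  B4: def={u} ue={f,u}
  B5: def={b,y} ue={y}
  B6: def={u,y} ue=∅
  B7: def={u,y} ue={u}

Liveness:
  live B0: ∅→{u}
  live B1: {u}→{f,u,y}
  live B2: {f,u}→{u,y}
  live B3: {u,y}→{u,y}
  live B4: {f,u,y}→{u,y}
  live B5: {u,y}→{u}
  live B6: ∅→∅
  live B7: {u}→∅

Interfere edges:
  b: {f,u,y}
  c: {u,y}
  f: {b,u,y}
  u: {b,c,f,y}
  y: {b,c,f,u}

N(f) = ["b", "u", "y"]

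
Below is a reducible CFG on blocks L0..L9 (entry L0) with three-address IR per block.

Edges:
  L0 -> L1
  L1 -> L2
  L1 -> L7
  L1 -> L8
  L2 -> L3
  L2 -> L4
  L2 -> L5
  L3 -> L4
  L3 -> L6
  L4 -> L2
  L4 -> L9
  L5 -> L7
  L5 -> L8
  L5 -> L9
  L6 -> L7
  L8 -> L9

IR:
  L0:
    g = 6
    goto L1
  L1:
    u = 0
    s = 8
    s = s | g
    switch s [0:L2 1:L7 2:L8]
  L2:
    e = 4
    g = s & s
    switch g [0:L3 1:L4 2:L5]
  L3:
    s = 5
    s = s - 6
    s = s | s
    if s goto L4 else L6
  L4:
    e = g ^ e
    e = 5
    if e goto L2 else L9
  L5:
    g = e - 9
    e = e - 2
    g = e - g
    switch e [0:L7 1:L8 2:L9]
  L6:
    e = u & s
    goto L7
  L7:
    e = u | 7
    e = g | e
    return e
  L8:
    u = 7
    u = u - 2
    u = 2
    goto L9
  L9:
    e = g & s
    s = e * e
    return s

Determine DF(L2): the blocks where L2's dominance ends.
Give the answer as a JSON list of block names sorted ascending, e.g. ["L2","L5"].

Answer: ["L2", "L7", "L8", "L9"]

Derivation:
idom tree: L1←L0 L2←L1 L3←L2 L4←L2 L5←L2 L6←L3 L7←L1 L8←L1 L9←L1
Join-block Dom:
  L2: preds {L1,L4}: {L0,L1} ∩ {L0,L1,L2,L4} = {L0,L1}; idom=L1
  L4: preds {L2,L3}: {L0,L1,L2} ∩ {L0,L1,L2,L3} = {L0,L1,L2}; idom=L2
  L7: preds {L1,L5,L6}: {L0,L1} ∩ {L0,L1,L2,L5} ∩ {L0,L1,L2,L3,L6} = {L0,L1}; idom=L1
  L8: preds {L1,L5}: {L0,L1} ∩ {L0,L1,L2,L5} = {L0,L1}; idom=L1
  L9: preds {L4,L5,L8}: {L0,L1,L2,L4} ∩ {L0,L1,L2,L5} ∩ {L0,L1,L8} = {L0,L1}; idom=L1

DF walk-up:
  L2←L1: walk · to L1
  L2←L4: walk L4→L2 to L1
  L4←L2: walk · to L2
  L4←L3: walk L3 to L2
  L7←L1: walk · to L1
  L7←L5: walk L5→L2 to L1
  L7←L6: walk L6→L3→L2 to L1
  L8←L1: walk · to L1
  L8←L5: walk L5→L2 to L1
  L9←L4: walk L4→L2 to L1
  L9←L5: walk L5→L2 to L1
  L9←L8: walk L8 to L1
  L0 → ∅
  L1 → ∅
  L2 → {L2,L7,L8,L9}
  L3 → {L4,L7}
  L4 → {L2,L9}
  L5 → {L7,L8,L9}
  L6 → {L7}
  L7 → ∅
  L8 → {L9}
  L9 → ∅

DF(L2) = ["L2", "L7", "L8", "L9"]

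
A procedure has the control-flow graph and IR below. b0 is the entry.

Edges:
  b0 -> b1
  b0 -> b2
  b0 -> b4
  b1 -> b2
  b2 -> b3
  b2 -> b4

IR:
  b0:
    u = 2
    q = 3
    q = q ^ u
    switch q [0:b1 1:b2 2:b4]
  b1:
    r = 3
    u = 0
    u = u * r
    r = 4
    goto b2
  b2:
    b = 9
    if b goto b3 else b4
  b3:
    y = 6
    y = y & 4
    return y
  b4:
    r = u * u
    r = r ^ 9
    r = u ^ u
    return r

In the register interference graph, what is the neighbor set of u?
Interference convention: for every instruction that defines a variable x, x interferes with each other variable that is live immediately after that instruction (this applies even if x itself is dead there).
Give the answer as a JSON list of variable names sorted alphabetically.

Answer: ["b", "q", "r"]

Derivation:
def/use:
  b0: def={q,u} ue=∅
  b1: def={r,u} ue=∅
  b2: def={b} ue=∅
  b3: def={y} ue=∅
  b4: def={r} ue={u}

Liveness:
  b0 li=∅ lo={u}
  b1 li=∅ lo={u}
  b2 li={u} lo={u}
  b3 li=∅ lo=∅
  b4 li={u} lo=∅

Conflict graph:
  b — {u}
  q — {u}
  r — {u}
  u — {b,q,r}
  y — ∅

N(u) = ["b", "q", "r"]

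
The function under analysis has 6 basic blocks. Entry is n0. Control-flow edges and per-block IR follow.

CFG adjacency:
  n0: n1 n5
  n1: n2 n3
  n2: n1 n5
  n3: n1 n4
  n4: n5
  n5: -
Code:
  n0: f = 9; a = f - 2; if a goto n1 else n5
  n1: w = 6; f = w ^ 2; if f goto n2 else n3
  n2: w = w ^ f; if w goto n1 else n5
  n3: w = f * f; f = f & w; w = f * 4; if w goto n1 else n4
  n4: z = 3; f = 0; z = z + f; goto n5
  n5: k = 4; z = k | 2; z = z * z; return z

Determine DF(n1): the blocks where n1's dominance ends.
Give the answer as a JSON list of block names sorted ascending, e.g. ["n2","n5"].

Answer: ["n1", "n5"]

Working:
idom tree: n1←n0 n2←n1 n3←n1 n4←n3 n5←n0
Dom∩ at merges:
  n1: preds {n0,n2,n3}: {n0} ∩ {n0,n1,n2} ∩ {n0,n1,n3} = {n0}; idom=n0
  n5: preds {n0,n2,n4}: {n0} ∩ {n0,n1,n2} ∩ {n0,n1,n3,n4} = {n0}; idom=n0

DF derivation:
  join n1 pred n0: · stop@n0
  join n1 pred n2: n2→n1 stop@n0
  join n1 pred n3: n3→n1 stop@n0
  join n5 pred n0: · stop@n0
  join n5 pred n2: n2→n1 stop@n0
  join n5 pred n4: n4→n3→n1 stop@n0
  n0: DF=∅
  n1: DF={n1,n5}
  n2: DF={n1,n5}
  n3: DF={n1,n5}
  n4: DF={n5}
  n5: DF=∅

DF(n1) = ["n1", "n5"]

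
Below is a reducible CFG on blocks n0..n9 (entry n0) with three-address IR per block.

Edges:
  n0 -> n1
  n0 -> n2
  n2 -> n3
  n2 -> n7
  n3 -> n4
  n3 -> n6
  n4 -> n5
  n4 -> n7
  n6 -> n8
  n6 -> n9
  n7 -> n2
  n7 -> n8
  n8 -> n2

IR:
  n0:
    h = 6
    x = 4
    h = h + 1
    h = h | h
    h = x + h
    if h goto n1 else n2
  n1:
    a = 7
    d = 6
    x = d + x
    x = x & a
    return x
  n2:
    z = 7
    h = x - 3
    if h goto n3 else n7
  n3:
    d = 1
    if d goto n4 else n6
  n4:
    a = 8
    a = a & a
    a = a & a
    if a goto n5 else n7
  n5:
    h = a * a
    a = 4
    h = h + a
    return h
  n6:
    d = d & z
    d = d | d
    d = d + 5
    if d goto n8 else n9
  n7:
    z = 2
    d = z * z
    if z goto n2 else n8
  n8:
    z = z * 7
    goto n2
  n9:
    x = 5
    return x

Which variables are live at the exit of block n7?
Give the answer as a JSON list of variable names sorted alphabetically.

Answer: ["x", "z"]

Derivation:
Per-block:
  n0 def {h,x} use ∅
  n1 def {a,d,x} use {x}
  n2 def {h,z} use {x}
  n3 def {d} use ∅
  n4 def {a} use ∅
  n5 def {a,h} use {a}
  n6 def {d} use {d,z}
  n7 def {d,z} use ∅
  n8 def {z} use {z}
  n9 def {x} use ∅

Liveness:
  n0: in=∅ out={x}
  n1: in={x} out=∅
  n2: in={x} out={x,z}
  n3: in={x,z} out={d,x,z}
  n4: in={x} out={a,x}
  n5: in={a} out=∅
  n6: in={d,x,z} out={x,z}
  n7: in={x} out={x,z}
  n8: in={x,z} out={x}
  n9: in=∅ out=∅

live-out(n7) = ["x", "z"]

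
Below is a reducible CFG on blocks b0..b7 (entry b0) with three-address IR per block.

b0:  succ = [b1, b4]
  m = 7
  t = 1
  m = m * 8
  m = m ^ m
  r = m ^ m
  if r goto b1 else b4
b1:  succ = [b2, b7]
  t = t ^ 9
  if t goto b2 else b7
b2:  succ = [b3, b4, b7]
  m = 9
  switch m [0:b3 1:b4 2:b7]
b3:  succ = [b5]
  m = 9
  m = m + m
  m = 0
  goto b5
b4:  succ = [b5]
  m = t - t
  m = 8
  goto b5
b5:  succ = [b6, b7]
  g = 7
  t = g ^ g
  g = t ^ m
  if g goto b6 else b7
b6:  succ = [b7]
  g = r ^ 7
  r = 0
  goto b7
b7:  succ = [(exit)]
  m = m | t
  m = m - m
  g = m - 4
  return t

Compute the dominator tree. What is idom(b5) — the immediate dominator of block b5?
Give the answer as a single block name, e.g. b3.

idom tree: b1←b0 b2←b1 b3←b2 b4←b0 b5←b0 b6←b5 b7←b0
Dom at joins:
  b4: preds {b0,b2}: {b0} ∩ {b0,b1,b2} = {b0}; idom=b0
  b5: preds {b3,b4}: {b0,b1,b2,b3} ∩ {b0,b4} = {b0}; idom=b0
  b7: preds {b1,b2,b5,b6}: {b0,b1} ∩ {b0,b1,b2} ∩ {b0,b5} ∩ {b0,b5,b6} = {b0}; idom=b0

idom(b5) = b0

Answer: b0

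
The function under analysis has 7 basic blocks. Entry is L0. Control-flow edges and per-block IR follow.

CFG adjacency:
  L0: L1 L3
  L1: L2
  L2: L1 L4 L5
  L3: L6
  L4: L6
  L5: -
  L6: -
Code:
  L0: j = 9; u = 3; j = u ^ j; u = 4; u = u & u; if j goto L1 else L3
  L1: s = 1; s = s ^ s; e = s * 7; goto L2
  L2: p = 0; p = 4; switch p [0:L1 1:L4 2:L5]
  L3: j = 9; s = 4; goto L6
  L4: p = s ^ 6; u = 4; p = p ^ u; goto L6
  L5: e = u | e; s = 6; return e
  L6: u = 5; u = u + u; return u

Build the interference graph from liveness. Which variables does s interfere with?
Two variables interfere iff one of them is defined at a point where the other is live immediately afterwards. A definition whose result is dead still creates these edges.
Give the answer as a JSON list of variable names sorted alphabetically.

Per-block:
  L0 def {j,u} use ∅
  L1 def {e,s} use ∅
  L2 def {p} use ∅
  L3 def {j,s} use ∅
  L4 def {p,u} use {s}
  L5 def {e,s} use {e,u}
  L6 def {u} use ∅

Live sets:
  live L0: ∅→{u}
  live L1: {u}→{e,s,u}
  live L2: {e,s,u}→{e,s,u}
  live L3: ∅→∅
  live L4: {s}→∅
  live L5: {e,u}→∅
  live L6: ∅→∅

Interfere edges:
  e: {p,s,u}
  j: {u}
  p: {e,s,u}
  s: {e,p,u}
  u: {e,j,p,s}

N(s) = ["e", "p", "u"]

Answer: ["e", "p", "u"]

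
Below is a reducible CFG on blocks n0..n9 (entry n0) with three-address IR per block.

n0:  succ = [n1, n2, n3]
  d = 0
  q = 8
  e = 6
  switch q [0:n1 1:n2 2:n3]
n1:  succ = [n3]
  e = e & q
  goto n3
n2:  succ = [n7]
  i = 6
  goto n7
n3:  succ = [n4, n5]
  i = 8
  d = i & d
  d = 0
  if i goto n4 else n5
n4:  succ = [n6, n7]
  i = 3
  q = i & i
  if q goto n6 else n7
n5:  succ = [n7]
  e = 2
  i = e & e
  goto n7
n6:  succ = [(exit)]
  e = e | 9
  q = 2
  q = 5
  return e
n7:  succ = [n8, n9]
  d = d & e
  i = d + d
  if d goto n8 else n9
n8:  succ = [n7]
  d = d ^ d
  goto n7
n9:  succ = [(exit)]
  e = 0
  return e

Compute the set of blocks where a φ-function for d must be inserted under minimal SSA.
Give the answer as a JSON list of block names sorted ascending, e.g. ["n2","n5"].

idom tree: n1←n0 n2←n0 n3←n0 n4←n3 n5←n3 n6←n4 n7←n0 n8←n7 n9←n7
Dom∩ at merges:
  n3: preds {n0,n1}: {n0} ∩ {n0,n1} = {n0}; idom=n0
  n7: preds {n2,n4,n5,n8}: {n0,n2} ∩ {n0,n3,n4} ∩ {n0,n3,n5} ∩ {n0,n7,n8} = {n0}; idom=n0

Frontier:
  join n3 pred n0: · stop@n0
  join n3 pred n1: n1 stop@n0
  join n7 pred n2: n2 stop@n0
  join n7 pred n4: n4→n3 stop@n0
  join n7 pred n5: n5→n3 stop@n0
  join n7 pred n8: n8→n7 stop@n0
  n0: DF=∅
  n1: DF={n3}
  n2: DF={n7}
  n3: DF={n7}
  n4: DF={n7}
  n5: DF={n7}
  n6: DF=∅
  n7: DF={n7}
  n8: DF={n7}
  n9: DF=∅

φ for d: defs {n0,n3,n7,n8}
  DF⁺ = {n7}

Answer: ["n7"]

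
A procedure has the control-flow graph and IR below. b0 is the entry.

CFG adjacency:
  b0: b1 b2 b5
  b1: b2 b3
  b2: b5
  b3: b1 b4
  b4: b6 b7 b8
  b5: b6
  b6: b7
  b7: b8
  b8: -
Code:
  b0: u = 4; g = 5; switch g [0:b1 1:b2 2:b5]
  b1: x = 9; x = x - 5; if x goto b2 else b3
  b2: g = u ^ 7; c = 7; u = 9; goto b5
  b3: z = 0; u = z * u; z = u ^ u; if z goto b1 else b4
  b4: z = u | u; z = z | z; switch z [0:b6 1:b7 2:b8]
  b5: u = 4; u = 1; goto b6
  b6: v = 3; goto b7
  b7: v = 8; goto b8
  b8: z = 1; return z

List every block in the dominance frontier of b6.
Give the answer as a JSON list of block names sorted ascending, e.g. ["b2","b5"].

idom tree: b1←b0 b2←b0 b3←b1 b4←b3 b5←b0 b6←b0 b7←b0 b8←b0
Dom at joins:
  b1: preds {b0,b3}: {b0} ∩ {b0,b1,b3} = {b0}; idom=b0
  b2: preds {b0,b1}: {b0} ∩ {b0,b1} = {b0}; idom=b0
  b5: preds {b0,b2}: {b0} ∩ {b0,b2} = {b0}; idom=b0
  b6: preds {b4,b5}: {b0,b1,b3,b4} ∩ {b0,b5} = {b0}; idom=b0
  b7: preds {b4,b6}: {b0,b1,b3,b4} ∩ {b0,b6} = {b0}; idom=b0
  b8: preds {b4,b7}: {b0,b1,b3,b4} ∩ {b0,b7} = {b0}; idom=b0

DF derivation:
  b1←b0: walk · to b0
  b1←b3: walk b3→b1 to b0
  b2←b0: walk · to b0
  b2←b1: walk b1 to b0
  b5←b0: walk · to b0
  b5←b2: walk b2 to b0
  b6←b4: walk b4→b3→b1 to b0
  b6←b5: walk b5 to b0
  b7←b4: walk b4→b3→b1 to b0
  b7←b6: walk b6 to b0
  b8←b4: walk b4→b3→b1 to b0
  b8←b7: walk b7 to b0
  DF(b0)=∅
  DF(b1)={b1,b2,b6,b7,b8}
  DF(b2)={b5}
  DF(b3)={b1,b6,b7,b8}
  DF(b4)={b6,b7,b8}
  DF(b5)={b6}
  DF(b6)={b7}
  DF(b7)={b8}
  DF(b8)=∅

DF(b6) = ["b7"]

Answer: ["b7"]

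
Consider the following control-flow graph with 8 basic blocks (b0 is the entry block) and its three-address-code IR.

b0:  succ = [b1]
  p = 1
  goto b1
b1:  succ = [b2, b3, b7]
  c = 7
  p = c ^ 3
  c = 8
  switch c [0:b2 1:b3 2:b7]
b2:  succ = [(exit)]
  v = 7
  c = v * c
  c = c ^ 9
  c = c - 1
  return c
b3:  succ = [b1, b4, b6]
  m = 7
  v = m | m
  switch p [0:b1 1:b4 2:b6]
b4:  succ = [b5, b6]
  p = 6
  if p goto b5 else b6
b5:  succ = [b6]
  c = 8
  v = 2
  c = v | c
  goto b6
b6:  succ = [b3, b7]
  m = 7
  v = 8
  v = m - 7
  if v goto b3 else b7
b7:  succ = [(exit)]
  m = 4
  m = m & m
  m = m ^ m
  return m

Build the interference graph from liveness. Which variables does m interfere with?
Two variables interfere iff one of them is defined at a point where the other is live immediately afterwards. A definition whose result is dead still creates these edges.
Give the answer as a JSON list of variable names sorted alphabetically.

Answer: ["p", "v"]

Derivation:
Per-block:
  b0: {p} / ∅
  b1: {c,p} / ∅
  b2: {c,v} / {c}
  b3: {m,v} / {p}
  b4: {p} / ∅
  b5: {c,v} / ∅
  b6: {m,v} / ∅
  b7: {m} / ∅

Liveness:
  b0: in=∅ out=∅
  b1: in=∅ out={c,p}
  b2: in={c} out=∅
  b3: in={p} out={p}
  b4: in=∅ out={p}
  b5: in={p} out={p}
  b6: in={p} out={p}
  b7: in=∅ out=∅

Conflict graph:
  c↔{p,v}
  m↔{p,v}
  p↔{c,m,v}
  v↔{c,m,p}

N(m) = ["p", "v"]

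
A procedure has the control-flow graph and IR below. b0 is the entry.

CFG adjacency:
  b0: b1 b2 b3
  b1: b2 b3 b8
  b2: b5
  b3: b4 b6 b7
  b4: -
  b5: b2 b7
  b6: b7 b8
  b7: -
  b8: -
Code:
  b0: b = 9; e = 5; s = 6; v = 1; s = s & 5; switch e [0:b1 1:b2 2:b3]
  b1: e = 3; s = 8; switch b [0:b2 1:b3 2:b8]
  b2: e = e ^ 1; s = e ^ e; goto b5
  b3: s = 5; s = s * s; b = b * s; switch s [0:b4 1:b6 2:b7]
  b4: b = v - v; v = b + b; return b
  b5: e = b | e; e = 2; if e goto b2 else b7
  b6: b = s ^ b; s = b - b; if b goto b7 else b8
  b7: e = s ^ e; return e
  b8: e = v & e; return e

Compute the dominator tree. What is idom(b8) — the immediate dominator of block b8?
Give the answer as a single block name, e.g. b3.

Answer: b0

Analysis:
idom tree: b1←b0 b2←b0 b3←b0 b4←b3 b5←b2 b6←b3 b7←b0 b8←b0
Dom at joins:
  b2: preds {b0,b1,b5}: {b0} ∩ {b0,b1} ∩ {b0,b2,b5} = {b0}; idom=b0
  b3: preds {b0,b1}: {b0} ∩ {b0,b1} = {b0}; idom=b0
  b7: preds {b3,b5,b6}: {b0,b3} ∩ {b0,b2,b5} ∩ {b0,b3,b6} = {b0}; idom=b0
  b8: preds {b1,b6}: {b0,b1} ∩ {b0,b3,b6} = {b0}; idom=b0

idom(b8) = b0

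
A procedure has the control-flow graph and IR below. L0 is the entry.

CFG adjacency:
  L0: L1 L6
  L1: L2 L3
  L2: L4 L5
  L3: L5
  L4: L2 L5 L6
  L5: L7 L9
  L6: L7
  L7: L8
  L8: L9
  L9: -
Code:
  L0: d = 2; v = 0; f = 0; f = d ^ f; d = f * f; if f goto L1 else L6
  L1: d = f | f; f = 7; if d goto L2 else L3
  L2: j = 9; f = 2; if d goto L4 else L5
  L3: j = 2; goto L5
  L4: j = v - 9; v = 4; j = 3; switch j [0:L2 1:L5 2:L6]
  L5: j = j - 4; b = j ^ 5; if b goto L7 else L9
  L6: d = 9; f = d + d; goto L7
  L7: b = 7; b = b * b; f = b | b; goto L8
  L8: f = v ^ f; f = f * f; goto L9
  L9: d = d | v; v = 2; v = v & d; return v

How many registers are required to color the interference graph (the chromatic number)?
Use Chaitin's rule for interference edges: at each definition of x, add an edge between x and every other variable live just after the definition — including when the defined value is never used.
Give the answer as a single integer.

def/use:
  L0 def {d,f,v} use ∅
  L1 def {d,f} use {f}
  L2 def {f,j} use {d}
  L3 def {j} use ∅
  L4 def {j,v} use {v}
  L5 def {b,j} use {j}
  L6 def {d,f} use ∅
  L7 def {b,f} use ∅
  L8 def {f} use {f,v}
  L9 def {d,v} use {d,v}

Backward fixpoint:
  L0: in=∅ out={f,v}
  L1: in={f,v} out={d,v}
  L2: in={d,v} out={d,j,v}
  L3: in={d,v} out={d,j,v}
  L4: in={d,v} out={d,j,v}
  L5: in={d,j,v} out={d,v}
  L6: in={v} out={d,v}
  L7: in={d,v} out={d,f,v}
  L8: in={d,f,v} out={d,v}
  L9: in={d,v} out=∅

Conflict graph:
  b↔{d,v}
  d↔{b,f,j,v}
  f↔{d,j,v}
  j↔{d,f,v}
  v↔{b,d,f,j}

Chromatic number:
  lower bound: {d,f,j,v} mutually conflict ⇒ χ ≥ 4
  4-colouring: c0={d}  c1={v}  c2={b,f}  c3={j}
  χ = 4

Answer: 4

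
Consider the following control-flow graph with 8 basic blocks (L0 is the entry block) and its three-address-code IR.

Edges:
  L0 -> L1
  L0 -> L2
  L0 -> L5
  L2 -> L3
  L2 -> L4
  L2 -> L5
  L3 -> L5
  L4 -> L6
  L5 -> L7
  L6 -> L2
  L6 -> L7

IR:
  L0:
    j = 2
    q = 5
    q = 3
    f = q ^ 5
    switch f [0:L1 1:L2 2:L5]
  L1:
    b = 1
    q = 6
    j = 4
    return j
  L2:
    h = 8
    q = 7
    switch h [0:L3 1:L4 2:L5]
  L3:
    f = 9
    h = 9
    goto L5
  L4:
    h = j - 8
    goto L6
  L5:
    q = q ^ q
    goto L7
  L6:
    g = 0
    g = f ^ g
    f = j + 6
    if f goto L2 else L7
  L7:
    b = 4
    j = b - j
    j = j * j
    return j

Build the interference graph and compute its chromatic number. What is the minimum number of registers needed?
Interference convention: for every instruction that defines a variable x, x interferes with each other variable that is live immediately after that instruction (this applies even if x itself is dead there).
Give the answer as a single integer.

Per-block:
  L0: {f,j,q} / ∅
  L1: {b,j,q} / ∅
  L2: {h,q} / ∅
  L3: {f,h} / ∅
  L4: {h} / {j}
  L5: {q} / {q}
  L6: {f,g} / {f,j}
  L7: {b,j} / {j}

Backward fixpoint:
  L0: in=∅ out={f,j,q}
  L1: in=∅ out=∅
  L2: in={f,j} out={f,j,q}
  L3: in={j,q} out={j,q}
  L4: in={f,j} out={f,j}
  L5: in={j,q} out={j}
  L6: in={f,j} out={f,j}
  L7: in={j} out=∅

Conflict graph:
  b↔{j}
  f↔{g,h,j,q}
  g↔{f,j}
  h↔{f,j,q}
  j↔{b,f,g,h,q}
  q↔{f,h,j}

Colouring:
  {f,h,j,q} pairwise interfere (4-clique) ⇒ χ ≥ 4
  4-colouring: R0={j}  R1={b,f}  R2={g,h}  R3={q}
  χ = 4

Answer: 4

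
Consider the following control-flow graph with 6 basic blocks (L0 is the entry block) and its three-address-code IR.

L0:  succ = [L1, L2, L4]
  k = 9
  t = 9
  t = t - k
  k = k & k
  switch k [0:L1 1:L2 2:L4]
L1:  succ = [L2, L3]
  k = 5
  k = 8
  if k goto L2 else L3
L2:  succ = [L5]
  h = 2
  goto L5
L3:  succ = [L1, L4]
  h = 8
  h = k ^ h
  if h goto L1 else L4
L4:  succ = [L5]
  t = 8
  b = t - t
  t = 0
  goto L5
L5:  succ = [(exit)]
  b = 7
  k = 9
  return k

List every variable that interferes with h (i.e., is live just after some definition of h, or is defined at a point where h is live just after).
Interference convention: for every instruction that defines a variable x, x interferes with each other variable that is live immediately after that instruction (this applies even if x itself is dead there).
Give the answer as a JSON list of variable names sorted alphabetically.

Block summaries:
  L0: {k,t} / ∅
  L1: {k} / ∅
  L2: {h} / ∅
  L3: {h} / {k}
  L4: {b,t} / ∅
  L5: {b,k} / ∅

Live sets:
  live L0: ∅→∅
  live L1: ∅→{k}
  live L2: ∅→∅
  live L3: {k}→∅
  live L4: ∅→∅
  live L5: ∅→∅

Interference:
  b: ∅
  h: {k}
  k: {h,t}
  t: {k}

N(h) = ["k"]

Answer: ["k"]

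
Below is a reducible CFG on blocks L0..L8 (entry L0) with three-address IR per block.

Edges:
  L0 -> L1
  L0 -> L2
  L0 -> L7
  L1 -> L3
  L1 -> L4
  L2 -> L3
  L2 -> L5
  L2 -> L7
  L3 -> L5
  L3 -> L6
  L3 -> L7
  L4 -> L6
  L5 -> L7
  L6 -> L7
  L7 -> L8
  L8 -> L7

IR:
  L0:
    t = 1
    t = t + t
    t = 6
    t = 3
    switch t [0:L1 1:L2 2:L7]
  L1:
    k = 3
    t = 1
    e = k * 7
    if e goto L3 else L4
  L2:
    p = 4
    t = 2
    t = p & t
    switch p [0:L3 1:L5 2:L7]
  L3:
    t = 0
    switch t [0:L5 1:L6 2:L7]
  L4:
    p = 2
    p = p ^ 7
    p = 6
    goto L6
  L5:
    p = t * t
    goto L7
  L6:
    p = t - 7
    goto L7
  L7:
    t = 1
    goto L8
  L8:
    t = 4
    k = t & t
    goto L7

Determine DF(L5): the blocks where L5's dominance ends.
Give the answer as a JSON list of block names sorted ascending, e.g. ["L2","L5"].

Answer: ["L7"]

Working:
idom tree: L1←L0 L2←L0 L3←L0 L4←L1 L5←L0 L6←L0 L7←L0 L8←L7
Dom∩ at merges:
  L3: preds {L1,L2}: {L0,L1} ∩ {L0,L2} = {L0}; idom=L0
  L5: preds {L2,L3}: {L0,L2} ∩ {L0,L3} = {L0}; idom=L0
  L6: preds {L3,L4}: {L0,L3} ∩ {L0,L1,L4} = {L0}; idom=L0
  L7: preds {L0,L2,L3,L5,L6,L8}: {L0} ∩ {L0,L2} ∩ {L0,L3} ∩ {L0,L5} ∩ {L0,L6} ∩ {L0,L7,L8} = {L0}; idom=L0

DF derivation:
  join L3 pred L1: L1 stop@L0
  join L3 pred L2: L2 stop@L0
  join L5 pred L2: L2 stop@L0
  join L5 pred L3: L3 stop@L0
  join L6 pred L3: L3 stop@L0
  join L6 pred L4: L4→L1 stop@L0
  join L7 pred L0: · stop@L0
  join L7 pred L2: L2 stop@L0
  join L7 pred L3: L3 stop@L0
  join L7 pred L5: L5 stop@L0
  join L7 pred L6: L6 stop@L0
  join L7 pred L8: L8→L7 stop@L0
  DF(L0)=∅
  DF(L1)={L3,L6}
  DF(L2)={L3,L5,L7}
  DF(L3)={L5,L6,L7}
  DF(L4)={L6}
  DF(L5)={L7}
  DF(L6)={L7}
  DF(L7)={L7}
  DF(L8)={L7}

DF(L5) = ["L7"]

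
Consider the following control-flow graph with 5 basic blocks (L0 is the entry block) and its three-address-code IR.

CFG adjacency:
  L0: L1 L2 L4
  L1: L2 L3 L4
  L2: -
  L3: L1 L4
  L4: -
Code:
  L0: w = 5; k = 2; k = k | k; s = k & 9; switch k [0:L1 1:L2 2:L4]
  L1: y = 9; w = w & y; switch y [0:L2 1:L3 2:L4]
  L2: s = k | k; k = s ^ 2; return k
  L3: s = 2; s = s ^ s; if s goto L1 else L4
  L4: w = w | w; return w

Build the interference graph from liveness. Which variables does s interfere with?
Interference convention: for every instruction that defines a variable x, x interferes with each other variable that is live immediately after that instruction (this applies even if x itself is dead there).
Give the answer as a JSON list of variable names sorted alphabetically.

Answer: ["k", "w"]

Working:
def/use:
  L0 def {k,s,w} use ∅
  L1 def {w,y} use {w}
  L2 def {k,s} use {k}
  L3 def {s} use ∅
  L4 def {w} use {w}

Liveness:
  L0: in=∅ out={k,w}
  L1: in={k,w} out={k,w}
  L2: in={k} out=∅
  L3: in={k,w} out={k,w}
  L4: in={w} out=∅

Interference:
  k: {s,w,y}
  s: {k,w}
  w: {k,s,y}
  y: {k,w}

N(s) = ["k", "w"]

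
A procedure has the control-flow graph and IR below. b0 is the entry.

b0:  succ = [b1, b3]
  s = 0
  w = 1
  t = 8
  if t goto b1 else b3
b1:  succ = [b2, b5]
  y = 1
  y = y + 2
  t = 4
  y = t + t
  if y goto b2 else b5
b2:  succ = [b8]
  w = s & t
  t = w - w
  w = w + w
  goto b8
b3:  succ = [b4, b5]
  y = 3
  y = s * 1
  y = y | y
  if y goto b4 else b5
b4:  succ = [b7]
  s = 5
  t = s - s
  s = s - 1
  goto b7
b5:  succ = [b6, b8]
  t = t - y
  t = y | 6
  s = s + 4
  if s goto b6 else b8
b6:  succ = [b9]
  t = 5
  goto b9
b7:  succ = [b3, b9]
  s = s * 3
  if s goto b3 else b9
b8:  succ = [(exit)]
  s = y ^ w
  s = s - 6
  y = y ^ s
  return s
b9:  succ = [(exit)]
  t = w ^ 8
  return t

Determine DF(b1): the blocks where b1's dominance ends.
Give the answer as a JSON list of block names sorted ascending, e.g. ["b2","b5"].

idom tree: b1←b0 b2←b1 b3←b0 b4←b3 b5←b0 b6←b5 b7←b4 b8←b0 b9←b0
Dom∩ at merges:
  b3: preds {b0,b7}: {b0} ∩ {b0,b3,b4,b7} = {b0}; idom=b0
  b5: preds {b1,b3}: {b0,b1} ∩ {b0,b3} = {b0}; idom=b0
  b8: preds {b2,b5}: {b0,b1,b2} ∩ {b0,b5} = {b0}; idom=b0
  b9: preds {b6,b7}: {b0,b5,b6} ∩ {b0,b3,b4,b7} = {b0}; idom=b0

Frontier:
  b3←b0: walk · to b0
  b3←b7: walk b7→b4→b3 to b0
  b5←b1: walk b1 to b0
  b5←b3: walk b3 to b0
  b8←b2: walk b2→b1 to b0
  b8←b5: walk b5 to b0
  b9←b6: walk b6→b5 to b0
  b9←b7: walk b7→b4→b3 to b0
  b0 → ∅
  b1 → {b5,b8}
  b2 → {b8}
  b3 → {b3,b5,b9}
  b4 → {b3,b9}
  b5 → {b8,b9}
  b6 → {b9}
  b7 → {b3,b9}
  b8 → ∅
  b9 → ∅

DF(b1) = ["b5", "b8"]

Answer: ["b5", "b8"]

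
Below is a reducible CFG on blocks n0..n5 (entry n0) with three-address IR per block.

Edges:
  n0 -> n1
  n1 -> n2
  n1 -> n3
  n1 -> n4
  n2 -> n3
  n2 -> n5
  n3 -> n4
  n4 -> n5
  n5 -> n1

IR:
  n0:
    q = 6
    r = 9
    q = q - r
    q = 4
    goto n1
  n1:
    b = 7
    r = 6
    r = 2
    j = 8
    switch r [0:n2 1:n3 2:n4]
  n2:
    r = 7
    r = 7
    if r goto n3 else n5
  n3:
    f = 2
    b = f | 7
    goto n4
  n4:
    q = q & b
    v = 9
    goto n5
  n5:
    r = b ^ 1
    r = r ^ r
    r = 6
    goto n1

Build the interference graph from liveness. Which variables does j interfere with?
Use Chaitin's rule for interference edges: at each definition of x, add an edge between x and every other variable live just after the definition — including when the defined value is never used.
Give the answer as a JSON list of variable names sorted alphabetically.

def/use:
  n0: def={q,r} ue=∅
  n1: def={b,j,r} ue=∅
  n2: def={r} ue=∅
  n3: def={b,f} ue=∅
  n4: def={q,v} ue={b,q}
  n5: def={r} ue={b}

Liveness:
  n0 li=∅ lo={q}
  n1 li={q} lo={b,q}
  n2 li={b,q} lo={b,q}
  n3 li={q} lo={b,q}
  n4 li={b,q} lo={b,q}
  n5 li={b,q} lo={q}

Interfere edges:
  b↔{j,q,r,v}
  f↔{q}
  j↔{b,q,r}
  q↔{b,f,j,r,v}
  r↔{b,j,q}
  v↔{b,q}

N(j) = ["b", "q", "r"]

Answer: ["b", "q", "r"]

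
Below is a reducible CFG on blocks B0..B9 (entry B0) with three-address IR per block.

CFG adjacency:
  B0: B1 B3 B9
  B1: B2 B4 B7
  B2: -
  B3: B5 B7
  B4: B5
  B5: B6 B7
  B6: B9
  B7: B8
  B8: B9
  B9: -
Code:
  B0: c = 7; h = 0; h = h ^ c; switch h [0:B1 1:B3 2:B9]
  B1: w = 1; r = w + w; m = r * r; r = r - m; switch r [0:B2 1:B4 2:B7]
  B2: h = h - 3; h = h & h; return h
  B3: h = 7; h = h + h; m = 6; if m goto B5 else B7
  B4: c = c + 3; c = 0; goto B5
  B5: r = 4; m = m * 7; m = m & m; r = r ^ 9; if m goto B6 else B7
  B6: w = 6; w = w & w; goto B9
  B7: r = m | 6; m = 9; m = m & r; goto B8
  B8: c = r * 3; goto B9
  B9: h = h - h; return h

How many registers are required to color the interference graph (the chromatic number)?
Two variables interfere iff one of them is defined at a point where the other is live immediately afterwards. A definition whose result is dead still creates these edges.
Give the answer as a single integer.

def/use:
  B0 def {c,h} use ∅
  B1 def {m,r,w} use ∅
  B2 def {h} use {h}
  B3 def {h,m} use ∅
  B4 def {c} use {c}
  B5 def {m,r} use {m}
  B6 def {w} use ∅
  B7 def {m,r} use {m}
  B8 def {c} use {r}
  B9 def {h} use {h}

Live sets:
  B0 li=∅ lo={c,h}
  B1 li={c,h} lo={c,h,m}
  B2 li={h} lo=∅
  B3 li=∅ lo={h,m}
  B4 li={c,h,m} lo={h,m}
  B5 li={h,m} lo={h,m}
  B6 li={h} lo={h}
  B7 li={h,m} lo={h,r}
  B8 li={h,r} lo={h}
  B9 li={h} lo=∅

Interference:
  c — {h,m,r,w}
  h — {c,m,r,w}
  m — {c,h,r}
  r — {c,h,m}
  w — {c,h}

Colouring:
  {c,h,m,r} pairwise interfere (4-clique) ⇒ χ ≥ 4
  assign c→r0 h→r1 m→r2 r→r3 w→r2 — no edge inside a register ⇒ χ ≤ 4
  χ = 4

Answer: 4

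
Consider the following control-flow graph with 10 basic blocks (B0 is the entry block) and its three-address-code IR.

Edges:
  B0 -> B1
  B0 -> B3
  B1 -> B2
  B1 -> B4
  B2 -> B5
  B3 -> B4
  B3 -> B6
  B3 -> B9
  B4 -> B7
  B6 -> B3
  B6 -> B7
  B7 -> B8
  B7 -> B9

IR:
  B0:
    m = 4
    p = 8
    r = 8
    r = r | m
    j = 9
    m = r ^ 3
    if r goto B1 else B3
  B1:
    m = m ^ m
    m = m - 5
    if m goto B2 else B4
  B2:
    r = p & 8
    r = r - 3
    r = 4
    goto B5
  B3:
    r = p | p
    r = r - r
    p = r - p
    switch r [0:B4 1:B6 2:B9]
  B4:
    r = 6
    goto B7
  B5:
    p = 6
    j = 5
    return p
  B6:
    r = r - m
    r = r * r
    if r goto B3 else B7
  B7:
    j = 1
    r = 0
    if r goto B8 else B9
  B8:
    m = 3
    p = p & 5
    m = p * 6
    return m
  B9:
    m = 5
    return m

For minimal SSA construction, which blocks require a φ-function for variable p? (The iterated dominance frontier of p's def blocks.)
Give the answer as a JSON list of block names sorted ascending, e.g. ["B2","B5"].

idom tree: B1←B0 B2←B1 B3←B0 B4←B0 B5←B2 B6←B3 B7←B0 B8←B7 B9←B0
Dom∩ at merges:
  B3: preds {B0,B6}: {B0} ∩ {B0,B3,B6} = {B0}; idom=B0
  B4: preds {B1,B3}: {B0,B1} ∩ {B0,B3} = {B0}; idom=B0
  B7: preds {B4,B6}: {B0,B4} ∩ {B0,B3,B6} = {B0}; idom=B0
  B9: preds {B3,B7}: {B0,B3} ∩ {B0,B7} = {B0}; idom=B0

DF derivation:
  join B3 pred B0: · stop@B0
  join B3 pred B6: B6→B3 stop@B0
  join B4 pred B1: B1 stop@B0
  join B4 pred B3: B3 stop@B0
  join B7 pred B4: B4 stop@B0
  join B7 pred B6: B6→B3 stop@B0
  join B9 pred B3: B3 stop@B0
  join B9 pred B7: B7 stop@B0
  B0: DF=∅
  B1: DF={B4}
  B2: DF=∅
  B3: DF={B3,B4,B7,B9}
  B4: DF={B7}
  B5: DF=∅
  B6: DF={B3,B7}
  B7: DF={B9}
  B8: DF=∅
  B9: DF=∅

φ for p: defs {B0,B3,B5,B8}
  DF⁺ = {B3,B4,B7,B9}

Answer: ["B3", "B4", "B7", "B9"]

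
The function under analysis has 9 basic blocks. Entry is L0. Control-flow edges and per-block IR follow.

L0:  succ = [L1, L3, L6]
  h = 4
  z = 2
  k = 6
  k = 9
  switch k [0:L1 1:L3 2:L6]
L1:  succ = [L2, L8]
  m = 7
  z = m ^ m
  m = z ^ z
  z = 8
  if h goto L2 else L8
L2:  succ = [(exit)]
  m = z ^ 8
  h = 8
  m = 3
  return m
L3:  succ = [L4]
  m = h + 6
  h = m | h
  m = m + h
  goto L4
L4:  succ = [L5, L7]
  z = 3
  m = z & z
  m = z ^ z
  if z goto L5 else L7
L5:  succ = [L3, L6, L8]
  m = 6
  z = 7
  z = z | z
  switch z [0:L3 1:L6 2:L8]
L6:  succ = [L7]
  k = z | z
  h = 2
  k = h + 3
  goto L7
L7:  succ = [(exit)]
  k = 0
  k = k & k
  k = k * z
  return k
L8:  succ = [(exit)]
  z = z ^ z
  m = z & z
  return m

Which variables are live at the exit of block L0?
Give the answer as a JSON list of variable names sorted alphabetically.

def/use:
  L0 def {h,k,z} use ∅
  L1 def {m,z} use {h}
  L2 def {h,m} use {z}
  L3 def {h,m} use {h}
  L4 def {m,z} use ∅
  L5 def {m,z} use ∅
  L6 def {h,k} use {z}
  L7 def {k} use {z}
  L8 def {m,z} use {z}

Backward fixpoint:
  L0: in=∅ out={h,z}
  L1: in={h} out={z}
  L2: in={z} out=∅
  L3: in={h} out={h}
  L4: in={h} out={h,z}
  L5: in={h} out={h,z}
  L6: in={z} out={z}
  L7: in={z} out=∅
  L8: in={z} out=∅

live-out(L0) = ["h", "z"]

Answer: ["h", "z"]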